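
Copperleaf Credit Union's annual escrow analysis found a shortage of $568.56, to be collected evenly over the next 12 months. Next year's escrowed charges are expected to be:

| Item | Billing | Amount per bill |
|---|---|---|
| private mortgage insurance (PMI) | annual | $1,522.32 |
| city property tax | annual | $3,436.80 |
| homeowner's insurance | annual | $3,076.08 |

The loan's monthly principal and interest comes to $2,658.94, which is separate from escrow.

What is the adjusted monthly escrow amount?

Private mortgage insurance (PMI) — $1,522.32
City property tax — $3,436.80
Homeowner's insurance — $3,076.08
Total per year = $1,522.32 + $3,436.80 + $3,076.08 = $8,035.20
Base monthly escrow = $8,035.20 / 12 = $669.60
Monthly shortage recovery: $568.56 / 12 = $47.38
New monthly escrow = $669.60 + $47.38 = $716.98

$716.98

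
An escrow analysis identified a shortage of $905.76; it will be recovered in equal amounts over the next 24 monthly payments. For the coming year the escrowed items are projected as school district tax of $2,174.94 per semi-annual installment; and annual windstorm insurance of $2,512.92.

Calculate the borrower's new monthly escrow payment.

School district tax — $2,174.94 × 2 = $4,349.88 per year
Windstorm insurance — $2,512.92 per year
Annual escrow total = $6,862.80
Monthly escrow = $6,862.80 ÷ 12 = $571.90
Monthly shortage recovery: $905.76 / 24 = $37.74
Adjusted monthly = $571.90 + $37.74 = $609.64

$609.64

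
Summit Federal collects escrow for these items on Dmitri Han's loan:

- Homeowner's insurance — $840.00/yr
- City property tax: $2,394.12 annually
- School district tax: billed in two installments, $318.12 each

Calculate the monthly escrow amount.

$322.53

Homeowner's insurance — $840.00/yr
City property tax — $2,394.12/yr
School district tax — $318.12 × 2 = $636.24/yr
Annual escrow total = $840.00 + $2,394.12 + $636.24 = $3,870.36
Monthly escrow = $3,870.36 / 12 = $322.53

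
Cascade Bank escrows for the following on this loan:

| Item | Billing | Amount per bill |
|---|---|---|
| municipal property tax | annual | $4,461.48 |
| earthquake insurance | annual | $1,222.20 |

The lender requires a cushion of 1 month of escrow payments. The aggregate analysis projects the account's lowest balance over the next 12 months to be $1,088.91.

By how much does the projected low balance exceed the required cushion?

Municipal property tax: $4,461.48
Earthquake insurance: $1,222.20
Yearly total = $4,461.48 + $1,222.20 = $5,683.68
Monthly = $5,683.68 / 12 = $473.64
Required reserve = 1 × $473.64 = $473.64
Surplus = $1,088.91 − $473.64 = $615.27

$615.27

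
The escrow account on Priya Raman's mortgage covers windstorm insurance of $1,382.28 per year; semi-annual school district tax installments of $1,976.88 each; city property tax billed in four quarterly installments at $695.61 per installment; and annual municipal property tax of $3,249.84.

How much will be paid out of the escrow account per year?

Windstorm insurance — $1,382.28/yr
School district tax — $1,976.88 × 2 = $3,953.76/yr
City property tax — $695.61 × 4 = $2,782.44/yr
Municipal property tax — $3,249.84/yr
Yearly total = $11,368.32

$11,368.32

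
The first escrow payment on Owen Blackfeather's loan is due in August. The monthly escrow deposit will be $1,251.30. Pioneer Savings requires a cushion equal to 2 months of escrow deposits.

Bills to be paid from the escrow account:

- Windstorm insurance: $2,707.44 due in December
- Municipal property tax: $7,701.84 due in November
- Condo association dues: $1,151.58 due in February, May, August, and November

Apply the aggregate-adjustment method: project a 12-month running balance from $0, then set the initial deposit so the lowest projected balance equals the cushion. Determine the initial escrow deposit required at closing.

$8,958.54

Cushion = 2 × $1,251.30 = $2,502.60
Trial balance (start $0, +$1,251.30 each month, − disbursements):
  Aug: +$1,251.30 − $1,151.58 → $99.72
  Sep: +$1,251.30 → $1,351.02
  Oct: +$1,251.30 → $2,602.32
  Nov: +$1,251.30 − $8,853.42 → -$4,999.80
  Dec: +$1,251.30 − $2,707.44 → -$6,455.94
  Jan: +$1,251.30 → -$5,204.64
  Feb: +$1,251.30 − $1,151.58 → -$5,104.92
  Mar: +$1,251.30 → -$3,853.62
  Apr: +$1,251.30 → -$2,602.32
  May: +$1,251.30 − $1,151.58 → -$2,502.60
  Jun: +$1,251.30 → -$1,251.30
  Jul: +$1,251.30 → $0.00
Lowest trial balance = -$6,455.94 (Dec)
Initial deposit = cushion − low point = $2,502.60 − (-$6,455.94) = $8,958.54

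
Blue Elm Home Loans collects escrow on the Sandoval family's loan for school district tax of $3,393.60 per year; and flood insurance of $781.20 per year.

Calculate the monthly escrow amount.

School district tax — $3,393.60/yr
Flood insurance — $781.20/yr
Combined annual = $3,393.60 + $781.20 = $4,174.80
Per month = $4,174.80 ÷ 12 = $347.90

$347.90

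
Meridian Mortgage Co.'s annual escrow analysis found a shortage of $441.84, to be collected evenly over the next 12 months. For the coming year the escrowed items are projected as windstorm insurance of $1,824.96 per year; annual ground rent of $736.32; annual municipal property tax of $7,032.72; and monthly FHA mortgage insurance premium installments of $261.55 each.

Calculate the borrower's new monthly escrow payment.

Windstorm insurance: $1,824.96 per year
Ground rent: $736.32 per year
Municipal property tax: $7,032.72 per year
FHA mortgage insurance premium: $261.55 × 12 = $3,138.60 per year
Yearly total = $1,824.96 + $736.32 + $7,032.72 + $3,138.60 = $12,732.60
Monthly escrow = $12,732.60 / 12 = $1,061.05
Shortage per month = $441.84 ÷ 12 = $36.82
Adjusted monthly = $1,061.05 + $36.82 = $1,097.87

$1,097.87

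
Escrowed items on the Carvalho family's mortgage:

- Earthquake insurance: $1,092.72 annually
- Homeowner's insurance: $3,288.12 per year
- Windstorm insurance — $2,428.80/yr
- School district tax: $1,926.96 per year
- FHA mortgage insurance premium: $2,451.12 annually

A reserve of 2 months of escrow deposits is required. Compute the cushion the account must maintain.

Earthquake insurance: $1,092.72
Homeowner's insurance: $3,288.12
Windstorm insurance: $2,428.80
School district tax: $1,926.96
FHA mortgage insurance premium: $2,451.12
Total per year = $1,092.72 + $3,288.12 + $2,428.80 + $1,926.96 + $2,451.12 = $11,187.72
Per month = $11,187.72 / 12 = $932.31
Reserve = 2 × $932.31 = $1,864.62

$1,864.62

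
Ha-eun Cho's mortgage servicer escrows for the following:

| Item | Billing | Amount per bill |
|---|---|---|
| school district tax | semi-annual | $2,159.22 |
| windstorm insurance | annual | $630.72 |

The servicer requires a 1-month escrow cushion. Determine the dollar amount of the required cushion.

$412.43

School district tax = $2,159.22 × 2 = $4,318.44 annually
Windstorm insurance = $630.72 annually
Annual escrow total = $4,318.44 + $630.72 = $4,949.16
Monthly = $4,949.16 / 12 = $412.43
Required cushion = 1 × $412.43 = $412.43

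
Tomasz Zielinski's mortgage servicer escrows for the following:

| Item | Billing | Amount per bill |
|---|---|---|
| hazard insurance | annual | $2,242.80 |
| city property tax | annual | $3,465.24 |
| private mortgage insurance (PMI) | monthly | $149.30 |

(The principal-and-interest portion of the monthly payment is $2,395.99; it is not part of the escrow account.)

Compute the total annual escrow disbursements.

$7,499.64

Hazard insurance = $2,242.80
City property tax = $3,465.24
Private mortgage insurance (PMI) = $149.30 × 12 = $1,791.60
Annual escrow total = $7,499.64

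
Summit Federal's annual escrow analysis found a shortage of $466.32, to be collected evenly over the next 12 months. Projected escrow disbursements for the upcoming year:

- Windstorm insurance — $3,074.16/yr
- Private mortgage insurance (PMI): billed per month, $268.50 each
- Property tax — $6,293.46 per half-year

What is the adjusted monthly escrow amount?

Windstorm insurance = $3,074.16 per year
Private mortgage insurance (PMI) = $268.50 × 12 = $3,222.00 per year
Property tax = $6,293.46 × 2 = $12,586.92 per year
Yearly total = $3,074.16 + $3,222.00 + $12,586.92 = $18,883.08
Base monthly escrow = $18,883.08 / 12 = $1,573.59
Monthly shortage recovery: $466.32 ÷ 12 = $38.86
New monthly escrow = $1,573.59 + $38.86 = $1,612.45

$1,612.45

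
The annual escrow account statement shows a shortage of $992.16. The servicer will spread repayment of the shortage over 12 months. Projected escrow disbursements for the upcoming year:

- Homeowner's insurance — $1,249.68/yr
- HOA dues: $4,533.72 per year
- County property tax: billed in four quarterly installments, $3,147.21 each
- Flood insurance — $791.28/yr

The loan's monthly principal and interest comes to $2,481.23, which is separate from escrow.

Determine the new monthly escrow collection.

$1,679.64

Homeowner's insurance: $1,249.68
HOA dues: $4,533.72
County property tax: $3,147.21 × 4 = $12,588.84
Flood insurance: $791.28
Total per year = $1,249.68 + $4,533.72 + $12,588.84 + $791.28 = $19,163.52
Base monthly escrow = $19,163.52 / 12 = $1,596.96
Monthly shortage recovery: $992.16 ÷ 12 = $82.68
New monthly escrow = $1,596.96 + $82.68 = $1,679.64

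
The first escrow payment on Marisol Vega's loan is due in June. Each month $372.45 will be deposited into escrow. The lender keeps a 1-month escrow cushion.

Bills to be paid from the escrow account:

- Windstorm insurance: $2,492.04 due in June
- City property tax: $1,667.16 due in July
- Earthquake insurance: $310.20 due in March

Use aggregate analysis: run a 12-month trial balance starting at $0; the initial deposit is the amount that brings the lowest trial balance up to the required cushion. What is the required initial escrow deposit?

$3,786.75

Cushion = 1 × $372.45 = $372.45
Trial balance (start $0, +$372.45 each month, − disbursements):
  Jun: +$372.45 − $2,492.04 → -$2,119.59
  Jul: +$372.45 − $1,667.16 → -$3,414.30
  Aug: +$372.45 → -$3,041.85
  Sep: +$372.45 → -$2,669.40
  Oct: +$372.45 → -$2,296.95
  Nov: +$372.45 → -$1,924.50
  Dec: +$372.45 → -$1,552.05
  Jan: +$372.45 → -$1,179.60
  Feb: +$372.45 → -$807.15
  Mar: +$372.45 − $310.20 → -$744.90
  Apr: +$372.45 → -$372.45
  May: +$372.45 → $0.00
Lowest trial balance = -$3,414.30 (Jul)
Initial deposit = cushion − low point = $372.45 − (-$3,414.30) = $3,786.75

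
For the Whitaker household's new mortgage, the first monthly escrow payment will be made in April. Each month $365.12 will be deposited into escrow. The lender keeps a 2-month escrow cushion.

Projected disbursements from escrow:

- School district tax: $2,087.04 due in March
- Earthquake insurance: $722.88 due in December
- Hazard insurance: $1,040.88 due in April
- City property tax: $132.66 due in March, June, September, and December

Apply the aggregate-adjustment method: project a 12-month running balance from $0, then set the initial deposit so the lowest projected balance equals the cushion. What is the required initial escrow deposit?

Cushion = 2 × $365.12 = $730.24
Trial balance (start $0, +$365.12 each month, − disbursements):
  Apr: +$365.12 − $1,040.88 → -$675.76
  May: +$365.12 → -$310.64
  Jun: +$365.12 − $132.66 → -$78.18
  Jul: +$365.12 → $286.94
  Aug: +$365.12 → $652.06
  Sep: +$365.12 − $132.66 → $884.52
  Oct: +$365.12 → $1,249.64
  Nov: +$365.12 → $1,614.76
  Dec: +$365.12 − $855.54 → $1,124.34
  Jan: +$365.12 → $1,489.46
  Feb: +$365.12 → $1,854.58
  Mar: +$365.12 − $2,219.70 → $0.00
Lowest trial balance = -$675.76 (Apr)
Initial deposit = cushion − low point = $730.24 − (-$675.76) = $1,406.00

$1,406.00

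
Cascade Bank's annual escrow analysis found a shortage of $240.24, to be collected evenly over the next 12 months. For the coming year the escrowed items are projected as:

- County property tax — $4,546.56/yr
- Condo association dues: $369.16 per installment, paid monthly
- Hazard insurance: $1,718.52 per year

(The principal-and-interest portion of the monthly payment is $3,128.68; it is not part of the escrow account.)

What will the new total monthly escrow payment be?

$911.27

County property tax: $4,546.56 per year
Condo association dues: $369.16 × 12 = $4,429.92 per year
Hazard insurance: $1,718.52 per year
Annual escrow total = $4,546.56 + $4,429.92 + $1,718.52 = $10,695.00
Monthly escrow = $10,695.00 / 12 = $891.25
Shortage spread = $240.24 ÷ 12 = $20.02/mo
Adjusted monthly = $891.25 + $20.02 = $911.27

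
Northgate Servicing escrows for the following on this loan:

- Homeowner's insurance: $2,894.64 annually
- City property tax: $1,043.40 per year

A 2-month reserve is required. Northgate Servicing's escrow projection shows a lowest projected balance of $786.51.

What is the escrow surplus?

$130.17

Homeowner's insurance — $2,894.64 per year
City property tax — $1,043.40 per year
Annual escrow total = $3,938.04
Monthly escrow = $3,938.04 ÷ 12 = $328.17
Required cushion = 2 × $328.17 = $656.34
Surplus = $786.51 − $656.34 = $130.17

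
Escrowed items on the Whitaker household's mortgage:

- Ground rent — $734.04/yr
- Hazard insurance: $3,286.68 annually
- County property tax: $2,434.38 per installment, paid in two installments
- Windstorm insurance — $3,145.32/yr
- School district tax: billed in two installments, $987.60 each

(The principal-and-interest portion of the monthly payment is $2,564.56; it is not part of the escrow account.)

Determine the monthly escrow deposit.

Ground rent — $734.04/yr
Hazard insurance — $3,286.68/yr
County property tax — $2,434.38 × 2 = $4,868.76/yr
Windstorm insurance — $3,145.32/yr
School district tax — $987.60 × 2 = $1,975.20/yr
Yearly total = $14,010.00
Per month = $14,010.00 ÷ 12 = $1,167.50

$1,167.50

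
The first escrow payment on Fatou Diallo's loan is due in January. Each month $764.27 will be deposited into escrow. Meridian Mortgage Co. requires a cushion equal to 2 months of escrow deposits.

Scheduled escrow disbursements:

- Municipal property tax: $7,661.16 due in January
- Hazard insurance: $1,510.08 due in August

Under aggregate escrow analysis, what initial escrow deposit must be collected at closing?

$8,425.43

Cushion = 2 × $764.27 = $1,528.54
Trial balance (start $0, +$764.27 each month, − disbursements):
  Jan: +$764.27 − $7,661.16 → -$6,896.89
  Feb: +$764.27 → -$6,132.62
  Mar: +$764.27 → -$5,368.35
  Apr: +$764.27 → -$4,604.08
  May: +$764.27 → -$3,839.81
  Jun: +$764.27 → -$3,075.54
  Jul: +$764.27 → -$2,311.27
  Aug: +$764.27 − $1,510.08 → -$3,057.08
  Sep: +$764.27 → -$2,292.81
  Oct: +$764.27 → -$1,528.54
  Nov: +$764.27 → -$764.27
  Dec: +$764.27 → $0.00
Lowest trial balance = -$6,896.89 (Jan)
Initial deposit = cushion − low point = $1,528.54 − (-$6,896.89) = $8,425.43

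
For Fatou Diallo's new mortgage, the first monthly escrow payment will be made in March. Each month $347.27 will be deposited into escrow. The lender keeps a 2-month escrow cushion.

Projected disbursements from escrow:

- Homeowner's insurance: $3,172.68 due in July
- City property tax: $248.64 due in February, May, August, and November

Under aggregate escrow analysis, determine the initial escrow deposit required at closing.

$2,379.51

Cushion = 2 × $347.27 = $694.54
Trial balance (start $0, +$347.27 each month, − disbursements):
  Mar: +$347.27 → $347.27
  Apr: +$347.27 → $694.54
  May: +$347.27 − $248.64 → $793.17
  Jun: +$347.27 → $1,140.44
  Jul: +$347.27 − $3,172.68 → -$1,684.97
  Aug: +$347.27 − $248.64 → -$1,586.34
  Sep: +$347.27 → -$1,239.07
  Oct: +$347.27 → -$891.80
  Nov: +$347.27 − $248.64 → -$793.17
  Dec: +$347.27 → -$445.90
  Jan: +$347.27 → -$98.63
  Feb: +$347.27 − $248.64 → $0.00
Lowest trial balance = -$1,684.97 (Jul)
Initial deposit = cushion − low point = $694.54 − (-$1,684.97) = $2,379.51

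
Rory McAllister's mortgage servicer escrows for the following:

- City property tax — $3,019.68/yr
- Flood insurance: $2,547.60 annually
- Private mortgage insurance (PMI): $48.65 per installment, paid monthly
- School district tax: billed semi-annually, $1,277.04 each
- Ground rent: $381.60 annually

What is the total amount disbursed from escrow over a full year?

$9,086.76

City property tax: $3,019.68
Flood insurance: $2,547.60
Private mortgage insurance (PMI): $48.65 × 12 = $583.80
School district tax: $1,277.04 × 2 = $2,554.08
Ground rent: $381.60
Yearly total = $9,086.76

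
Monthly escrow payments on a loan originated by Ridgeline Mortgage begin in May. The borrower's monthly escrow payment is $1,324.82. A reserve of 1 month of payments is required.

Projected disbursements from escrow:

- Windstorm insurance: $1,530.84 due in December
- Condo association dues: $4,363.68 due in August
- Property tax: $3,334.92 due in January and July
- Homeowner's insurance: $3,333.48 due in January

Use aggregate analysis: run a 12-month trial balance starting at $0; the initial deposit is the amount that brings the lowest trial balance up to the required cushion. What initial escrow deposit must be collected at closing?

Cushion = 1 × $1,324.82 = $1,324.82
Trial balance (start $0, +$1,324.82 each month, − disbursements):
  May: +$1,324.82 → $1,324.82
  Jun: +$1,324.82 → $2,649.64
  Jul: +$1,324.82 − $3,334.92 → $639.54
  Aug: +$1,324.82 − $4,363.68 → -$2,399.32
  Sep: +$1,324.82 → -$1,074.50
  Oct: +$1,324.82 → $250.32
  Nov: +$1,324.82 → $1,575.14
  Dec: +$1,324.82 − $1,530.84 → $1,369.12
  Jan: +$1,324.82 − $6,668.40 → -$3,974.46
  Feb: +$1,324.82 → -$2,649.64
  Mar: +$1,324.82 → -$1,324.82
  Apr: +$1,324.82 → $0.00
Lowest trial balance = -$3,974.46 (Jan)
Initial deposit = cushion − low point = $1,324.82 − (-$3,974.46) = $5,299.28

$5,299.28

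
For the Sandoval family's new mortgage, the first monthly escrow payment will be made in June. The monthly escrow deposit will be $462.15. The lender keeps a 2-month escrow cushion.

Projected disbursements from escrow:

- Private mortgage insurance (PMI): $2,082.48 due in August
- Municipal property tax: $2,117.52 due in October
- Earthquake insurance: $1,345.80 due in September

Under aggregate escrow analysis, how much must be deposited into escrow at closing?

$4,159.35

Cushion = 2 × $462.15 = $924.30
Trial balance (start $0, +$462.15 each month, − disbursements):
  Jun: +$462.15 → $462.15
  Jul: +$462.15 → $924.30
  Aug: +$462.15 − $2,082.48 → -$696.03
  Sep: +$462.15 − $1,345.80 → -$1,579.68
  Oct: +$462.15 − $2,117.52 → -$3,235.05
  Nov: +$462.15 → -$2,772.90
  Dec: +$462.15 → -$2,310.75
  Jan: +$462.15 → -$1,848.60
  Feb: +$462.15 → -$1,386.45
  Mar: +$462.15 → -$924.30
  Apr: +$462.15 → -$462.15
  May: +$462.15 → $0.00
Lowest trial balance = -$3,235.05 (Oct)
Initial deposit = cushion − low point = $924.30 − (-$3,235.05) = $4,159.35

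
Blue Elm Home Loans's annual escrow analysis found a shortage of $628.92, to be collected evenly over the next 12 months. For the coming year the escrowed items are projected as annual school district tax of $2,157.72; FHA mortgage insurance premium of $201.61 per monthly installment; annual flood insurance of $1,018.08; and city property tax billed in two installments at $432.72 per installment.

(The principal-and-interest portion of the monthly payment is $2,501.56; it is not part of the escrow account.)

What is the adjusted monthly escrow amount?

$590.79

School district tax — $2,157.72 per year
FHA mortgage insurance premium — $201.61 × 12 = $2,419.32 per year
Flood insurance — $1,018.08 per year
City property tax — $432.72 × 2 = $865.44 per year
Combined annual = $6,460.56
Monthly = $6,460.56 ÷ 12 = $538.38
Shortage spread = $628.92 / 12 = $52.41/mo
Adjusted monthly = $538.38 + $52.41 = $590.79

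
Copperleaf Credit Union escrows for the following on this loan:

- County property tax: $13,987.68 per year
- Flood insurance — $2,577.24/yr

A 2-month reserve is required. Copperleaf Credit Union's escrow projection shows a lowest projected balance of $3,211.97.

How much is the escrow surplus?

$451.15

County property tax: $13,987.68
Flood insurance: $2,577.24
Annual escrow total = $13,987.68 + $2,577.24 = $16,564.92
Monthly escrow = $16,564.92 ÷ 12 = $1,380.41
Cushion = 2 × $1,380.41 = $2,760.82
Surplus = $3,211.97 − $2,760.82 = $451.15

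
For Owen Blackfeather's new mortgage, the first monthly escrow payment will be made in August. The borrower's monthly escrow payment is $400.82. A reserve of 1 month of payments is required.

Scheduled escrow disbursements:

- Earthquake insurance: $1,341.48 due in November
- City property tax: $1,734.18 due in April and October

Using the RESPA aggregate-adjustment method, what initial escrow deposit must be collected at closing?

Cushion = 1 × $400.82 = $400.82
Trial balance (start $0, +$400.82 each month, − disbursements):
  Aug: +$400.82 → $400.82
  Sep: +$400.82 → $801.64
  Oct: +$400.82 − $1,734.18 → -$531.72
  Nov: +$400.82 − $1,341.48 → -$1,472.38
  Dec: +$400.82 → -$1,071.56
  Jan: +$400.82 → -$670.74
  Feb: +$400.82 → -$269.92
  Mar: +$400.82 → $130.90
  Apr: +$400.82 − $1,734.18 → -$1,202.46
  May: +$400.82 → -$801.64
  Jun: +$400.82 → -$400.82
  Jul: +$400.82 → $0.00
Lowest trial balance = -$1,472.38 (Nov)
Initial deposit = cushion − low point = $400.82 − (-$1,472.38) = $1,873.20

$1,873.20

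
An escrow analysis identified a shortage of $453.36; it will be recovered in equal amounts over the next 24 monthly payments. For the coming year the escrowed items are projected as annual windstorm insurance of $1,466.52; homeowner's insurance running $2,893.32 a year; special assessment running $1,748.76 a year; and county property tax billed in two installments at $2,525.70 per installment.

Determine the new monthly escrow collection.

$948.89

Windstorm insurance: $1,466.52 per year
Homeowner's insurance: $2,893.32 per year
Special assessment: $1,748.76 per year
County property tax: $2,525.70 × 2 = $5,051.40 per year
Annual escrow total = $1,466.52 + $2,893.32 + $1,748.76 + $5,051.40 = $11,160.00
Per month = $11,160.00 ÷ 12 = $930.00
Monthly shortage recovery: $453.36 / 24 = $18.89
Adjusted monthly = $930.00 + $18.89 = $948.89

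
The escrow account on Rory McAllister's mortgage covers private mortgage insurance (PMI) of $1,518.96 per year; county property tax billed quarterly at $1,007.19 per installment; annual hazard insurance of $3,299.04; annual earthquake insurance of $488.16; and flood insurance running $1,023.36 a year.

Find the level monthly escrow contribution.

Private mortgage insurance (PMI): $1,518.96/yr
County property tax: $1,007.19 × 4 = $4,028.76/yr
Hazard insurance: $3,299.04/yr
Earthquake insurance: $488.16/yr
Flood insurance: $1,023.36/yr
Total annual escrow = $1,518.96 + $4,028.76 + $3,299.04 + $488.16 + $1,023.36 = $10,358.28
Base monthly escrow = $10,358.28 ÷ 12 = $863.19

$863.19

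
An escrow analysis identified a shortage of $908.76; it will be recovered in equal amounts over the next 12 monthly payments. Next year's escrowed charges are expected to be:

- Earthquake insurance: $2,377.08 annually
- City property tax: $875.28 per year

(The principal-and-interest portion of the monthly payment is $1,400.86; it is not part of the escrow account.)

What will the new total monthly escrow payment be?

Earthquake insurance: $2,377.08 per year
City property tax: $875.28 per year
Yearly total = $2,377.08 + $875.28 = $3,252.36
Per month = $3,252.36 ÷ 12 = $271.03
Shortage spread = $908.76 ÷ 12 = $75.73/mo
Adjusted monthly = $271.03 + $75.73 = $346.76

$346.76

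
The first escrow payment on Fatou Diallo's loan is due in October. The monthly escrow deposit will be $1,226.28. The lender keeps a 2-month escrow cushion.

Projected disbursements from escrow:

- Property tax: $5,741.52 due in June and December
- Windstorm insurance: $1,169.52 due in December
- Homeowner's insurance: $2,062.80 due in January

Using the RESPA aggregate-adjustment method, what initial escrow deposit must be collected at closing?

$6,521.28

Cushion = 2 × $1,226.28 = $2,452.56
Trial balance (start $0, +$1,226.28 each month, − disbursements):
  Oct: +$1,226.28 → $1,226.28
  Nov: +$1,226.28 → $2,452.56
  Dec: +$1,226.28 − $6,911.04 → -$3,232.20
  Jan: +$1,226.28 − $2,062.80 → -$4,068.72
  Feb: +$1,226.28 → -$2,842.44
  Mar: +$1,226.28 → -$1,616.16
  Apr: +$1,226.28 → -$389.88
  May: +$1,226.28 → $836.40
  Jun: +$1,226.28 − $5,741.52 → -$3,678.84
  Jul: +$1,226.28 → -$2,452.56
  Aug: +$1,226.28 → -$1,226.28
  Sep: +$1,226.28 → $0.00
Lowest trial balance = -$4,068.72 (Jan)
Initial deposit = cushion − low point = $2,452.56 − (-$4,068.72) = $6,521.28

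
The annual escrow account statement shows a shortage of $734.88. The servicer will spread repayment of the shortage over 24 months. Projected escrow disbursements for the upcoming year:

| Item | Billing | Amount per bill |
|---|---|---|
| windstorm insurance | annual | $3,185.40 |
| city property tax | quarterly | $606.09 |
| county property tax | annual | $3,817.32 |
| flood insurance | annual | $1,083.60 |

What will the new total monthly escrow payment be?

$906.51

Windstorm insurance: $3,185.40 annually
City property tax: $606.09 × 4 = $2,424.36 annually
County property tax: $3,817.32 annually
Flood insurance: $1,083.60 annually
Annual escrow total = $3,185.40 + $2,424.36 + $3,817.32 + $1,083.60 = $10,510.68
Monthly = $10,510.68 ÷ 12 = $875.89
Monthly shortage recovery: $734.88 ÷ 24 = $30.62
Adjusted monthly = $875.89 + $30.62 = $906.51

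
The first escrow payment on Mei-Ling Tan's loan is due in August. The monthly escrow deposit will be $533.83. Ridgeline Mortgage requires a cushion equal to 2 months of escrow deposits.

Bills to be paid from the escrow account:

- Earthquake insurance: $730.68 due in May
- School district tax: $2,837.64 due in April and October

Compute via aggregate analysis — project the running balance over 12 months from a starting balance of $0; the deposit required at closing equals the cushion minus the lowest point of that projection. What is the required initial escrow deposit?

$2,303.81

Cushion = 2 × $533.83 = $1,067.66
Trial balance (start $0, +$533.83 each month, − disbursements):
  Aug: +$533.83 → $533.83
  Sep: +$533.83 → $1,067.66
  Oct: +$533.83 − $2,837.64 → -$1,236.15
  Nov: +$533.83 → -$702.32
  Dec: +$533.83 → -$168.49
  Jan: +$533.83 → $365.34
  Feb: +$533.83 → $899.17
  Mar: +$533.83 → $1,433.00
  Apr: +$533.83 − $2,837.64 → -$870.81
  May: +$533.83 − $730.68 → -$1,067.66
  Jun: +$533.83 → -$533.83
  Jul: +$533.83 → $0.00
Lowest trial balance = -$1,236.15 (Oct)
Initial deposit = cushion − low point = $1,067.66 − (-$1,236.15) = $2,303.81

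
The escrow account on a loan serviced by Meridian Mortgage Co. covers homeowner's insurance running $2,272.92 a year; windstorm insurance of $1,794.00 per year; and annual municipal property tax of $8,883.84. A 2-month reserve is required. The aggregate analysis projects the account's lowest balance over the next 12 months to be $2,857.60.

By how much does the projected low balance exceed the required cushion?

Homeowner's insurance: $2,272.92/yr
Windstorm insurance: $1,794.00/yr
Municipal property tax: $8,883.84/yr
Yearly total = $12,950.76
Monthly = $12,950.76 / 12 = $1,079.23
Required cushion = 2 × $1,079.23 = $2,158.46
Excess over cushion: $2,857.60 − $2,158.46 = $699.14

$699.14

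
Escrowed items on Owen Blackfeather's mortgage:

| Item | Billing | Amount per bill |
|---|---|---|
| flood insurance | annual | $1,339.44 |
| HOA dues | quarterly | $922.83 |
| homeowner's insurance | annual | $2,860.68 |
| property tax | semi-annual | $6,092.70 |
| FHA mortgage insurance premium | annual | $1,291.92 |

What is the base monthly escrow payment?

$1,780.73

Flood insurance: $1,339.44 per year
HOA dues: $922.83 × 4 = $3,691.32 per year
Homeowner's insurance: $2,860.68 per year
Property tax: $6,092.70 × 2 = $12,185.40 per year
FHA mortgage insurance premium: $1,291.92 per year
Annual escrow total = $1,339.44 + $3,691.32 + $2,860.68 + $12,185.40 + $1,291.92 = $21,368.76
Monthly escrow = $21,368.76 ÷ 12 = $1,780.73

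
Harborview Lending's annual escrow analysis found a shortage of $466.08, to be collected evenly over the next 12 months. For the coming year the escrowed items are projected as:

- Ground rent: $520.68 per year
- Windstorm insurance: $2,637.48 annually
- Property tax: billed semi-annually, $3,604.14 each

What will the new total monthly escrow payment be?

Ground rent — $520.68
Windstorm insurance — $2,637.48
Property tax — $3,604.14 × 2 = $7,208.28
Annual escrow total = $10,366.44
Monthly escrow = $10,366.44 ÷ 12 = $863.87
Shortage per month = $466.08 ÷ 12 = $38.84
New monthly escrow = $863.87 + $38.84 = $902.71

$902.71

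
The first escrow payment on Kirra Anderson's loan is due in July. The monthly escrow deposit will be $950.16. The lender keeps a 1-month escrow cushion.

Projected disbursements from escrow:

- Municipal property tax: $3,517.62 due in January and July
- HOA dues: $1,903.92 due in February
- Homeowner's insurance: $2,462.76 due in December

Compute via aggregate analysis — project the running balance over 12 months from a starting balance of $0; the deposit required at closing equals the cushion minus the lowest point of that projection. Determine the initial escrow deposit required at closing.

Cushion = 1 × $950.16 = $950.16
Trial balance (start $0, +$950.16 each month, − disbursements):
  Jul: +$950.16 − $3,517.62 → -$2,567.46
  Aug: +$950.16 → -$1,617.30
  Sep: +$950.16 → -$667.14
  Oct: +$950.16 → $283.02
  Nov: +$950.16 → $1,233.18
  Dec: +$950.16 − $2,462.76 → -$279.42
  Jan: +$950.16 − $3,517.62 → -$2,846.88
  Feb: +$950.16 − $1,903.92 → -$3,800.64
  Mar: +$950.16 → -$2,850.48
  Apr: +$950.16 → -$1,900.32
  May: +$950.16 → -$950.16
  Jun: +$950.16 → $0.00
Lowest trial balance = -$3,800.64 (Feb)
Initial deposit = cushion − low point = $950.16 − (-$3,800.64) = $4,750.80

$4,750.80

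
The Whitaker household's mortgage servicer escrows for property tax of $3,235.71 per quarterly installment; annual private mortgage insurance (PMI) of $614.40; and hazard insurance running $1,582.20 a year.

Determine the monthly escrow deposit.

Property tax: $3,235.71 × 4 = $12,942.84 annually
Private mortgage insurance (PMI): $614.40 annually
Hazard insurance: $1,582.20 annually
Total annual escrow = $12,942.84 + $614.40 + $1,582.20 = $15,139.44
Per month = $15,139.44 ÷ 12 = $1,261.62

$1,261.62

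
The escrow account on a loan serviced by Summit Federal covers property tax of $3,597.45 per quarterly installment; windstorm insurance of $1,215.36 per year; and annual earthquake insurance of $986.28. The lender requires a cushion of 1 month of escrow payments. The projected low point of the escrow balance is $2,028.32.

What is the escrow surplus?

$645.70

Property tax = $3,597.45 × 4 = $14,389.80 annually
Windstorm insurance = $1,215.36 annually
Earthquake insurance = $986.28 annually
Annual escrow total = $14,389.80 + $1,215.36 + $986.28 = $16,591.44
Monthly = $16,591.44 / 12 = $1,382.62
Required reserve = 1 × $1,382.62 = $1,382.62
Excess over cushion: $2,028.32 − $1,382.62 = $645.70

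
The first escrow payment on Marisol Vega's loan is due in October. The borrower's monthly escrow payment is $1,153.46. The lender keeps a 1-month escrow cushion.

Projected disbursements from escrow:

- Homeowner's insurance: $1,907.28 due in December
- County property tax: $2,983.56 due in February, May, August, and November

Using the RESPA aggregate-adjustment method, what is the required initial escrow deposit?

$3,260.56

Cushion = 1 × $1,153.46 = $1,153.46
Trial balance (start $0, +$1,153.46 each month, − disbursements):
  Oct: +$1,153.46 → $1,153.46
  Nov: +$1,153.46 − $2,983.56 → -$676.64
  Dec: +$1,153.46 − $1,907.28 → -$1,430.46
  Jan: +$1,153.46 → -$277.00
  Feb: +$1,153.46 − $2,983.56 → -$2,107.10
  Mar: +$1,153.46 → -$953.64
  Apr: +$1,153.46 → $199.82
  May: +$1,153.46 − $2,983.56 → -$1,630.28
  Jun: +$1,153.46 → -$476.82
  Jul: +$1,153.46 → $676.64
  Aug: +$1,153.46 − $2,983.56 → -$1,153.46
  Sep: +$1,153.46 → $0.00
Lowest trial balance = -$2,107.10 (Feb)
Initial deposit = cushion − low point = $1,153.46 − (-$2,107.10) = $3,260.56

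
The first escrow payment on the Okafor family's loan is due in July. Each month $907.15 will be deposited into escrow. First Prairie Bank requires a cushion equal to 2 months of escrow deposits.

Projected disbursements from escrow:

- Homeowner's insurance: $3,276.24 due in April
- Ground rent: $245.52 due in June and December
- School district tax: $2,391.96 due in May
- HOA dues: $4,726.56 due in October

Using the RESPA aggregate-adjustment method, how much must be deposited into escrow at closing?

$2,912.26

Cushion = 2 × $907.15 = $1,814.30
Trial balance (start $0, +$907.15 each month, − disbursements):
  Jul: +$907.15 → $907.15
  Aug: +$907.15 → $1,814.30
  Sep: +$907.15 → $2,721.45
  Oct: +$907.15 − $4,726.56 → -$1,097.96
  Nov: +$907.15 → -$190.81
  Dec: +$907.15 − $245.52 → $470.82
  Jan: +$907.15 → $1,377.97
  Feb: +$907.15 → $2,285.12
  Mar: +$907.15 → $3,192.27
  Apr: +$907.15 − $3,276.24 → $823.18
  May: +$907.15 − $2,391.96 → -$661.63
  Jun: +$907.15 − $245.52 → $0.00
Lowest trial balance = -$1,097.96 (Oct)
Initial deposit = cushion − low point = $1,814.30 − (-$1,097.96) = $2,912.26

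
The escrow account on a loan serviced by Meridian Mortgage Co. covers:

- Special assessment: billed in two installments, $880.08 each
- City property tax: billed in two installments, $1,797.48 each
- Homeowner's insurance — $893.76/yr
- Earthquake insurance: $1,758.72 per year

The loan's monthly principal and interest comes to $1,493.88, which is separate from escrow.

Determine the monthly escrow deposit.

Special assessment — $880.08 × 2 = $1,760.16/yr
City property tax — $1,797.48 × 2 = $3,594.96/yr
Homeowner's insurance — $893.76/yr
Earthquake insurance — $1,758.72/yr
Total per year = $1,760.16 + $3,594.96 + $893.76 + $1,758.72 = $8,007.60
Monthly escrow = $8,007.60 / 12 = $667.30

$667.30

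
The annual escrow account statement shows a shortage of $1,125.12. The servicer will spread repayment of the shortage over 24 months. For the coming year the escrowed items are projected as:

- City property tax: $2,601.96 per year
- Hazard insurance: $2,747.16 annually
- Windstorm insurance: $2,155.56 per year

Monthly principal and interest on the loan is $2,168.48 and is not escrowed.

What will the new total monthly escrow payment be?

City property tax: $2,601.96/yr
Hazard insurance: $2,747.16/yr
Windstorm insurance: $2,155.56/yr
Total annual escrow = $2,601.96 + $2,747.16 + $2,155.56 = $7,504.68
Per month = $7,504.68 ÷ 12 = $625.39
Shortage per month = $1,125.12 / 24 = $46.88
New monthly escrow = $625.39 + $46.88 = $672.27

$672.27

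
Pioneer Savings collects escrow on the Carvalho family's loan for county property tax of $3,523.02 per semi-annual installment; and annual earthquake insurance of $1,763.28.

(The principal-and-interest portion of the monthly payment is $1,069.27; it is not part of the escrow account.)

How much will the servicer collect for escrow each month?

County property tax = $3,523.02 × 2 = $7,046.04/yr
Earthquake insurance = $1,763.28/yr
Total annual escrow = $7,046.04 + $1,763.28 = $8,809.32
Monthly escrow = $8,809.32 / 12 = $734.11

$734.11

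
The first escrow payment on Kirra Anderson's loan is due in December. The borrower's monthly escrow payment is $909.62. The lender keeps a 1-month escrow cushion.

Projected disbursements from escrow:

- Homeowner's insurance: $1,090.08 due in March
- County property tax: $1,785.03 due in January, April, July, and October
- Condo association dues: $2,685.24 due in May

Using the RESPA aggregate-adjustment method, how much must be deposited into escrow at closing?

$2,797.28

Cushion = 1 × $909.62 = $909.62
Trial balance (start $0, +$909.62 each month, − disbursements):
  Dec: +$909.62 → $909.62
  Jan: +$909.62 − $1,785.03 → $34.21
  Feb: +$909.62 → $943.83
  Mar: +$909.62 − $1,090.08 → $763.37
  Apr: +$909.62 − $1,785.03 → -$112.04
  May: +$909.62 − $2,685.24 → -$1,887.66
  Jun: +$909.62 → -$978.04
  Jul: +$909.62 − $1,785.03 → -$1,853.45
  Aug: +$909.62 → -$943.83
  Sep: +$909.62 → -$34.21
  Oct: +$909.62 − $1,785.03 → -$909.62
  Nov: +$909.62 → $0.00
Lowest trial balance = -$1,887.66 (May)
Initial deposit = cushion − low point = $909.62 − (-$1,887.66) = $2,797.28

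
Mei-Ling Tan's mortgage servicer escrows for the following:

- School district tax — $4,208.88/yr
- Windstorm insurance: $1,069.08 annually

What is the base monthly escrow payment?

School district tax = $4,208.88/yr
Windstorm insurance = $1,069.08/yr
Combined annual = $4,208.88 + $1,069.08 = $5,277.96
Base monthly escrow = $5,277.96 / 12 = $439.83

$439.83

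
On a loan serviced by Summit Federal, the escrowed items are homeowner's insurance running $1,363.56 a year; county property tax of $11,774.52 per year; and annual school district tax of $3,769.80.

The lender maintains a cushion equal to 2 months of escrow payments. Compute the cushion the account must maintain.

$2,817.98

Homeowner's insurance: $1,363.56 annually
County property tax: $11,774.52 annually
School district tax: $3,769.80 annually
Yearly total = $16,907.88
Monthly = $16,907.88 ÷ 12 = $1,408.99
Reserve = 2 × $1,408.99 = $2,817.98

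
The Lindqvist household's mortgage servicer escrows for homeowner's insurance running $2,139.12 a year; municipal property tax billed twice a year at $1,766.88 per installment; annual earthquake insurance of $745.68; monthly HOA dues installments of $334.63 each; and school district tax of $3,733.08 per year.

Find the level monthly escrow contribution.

Homeowner's insurance: $2,139.12 annually
Municipal property tax: $1,766.88 × 2 = $3,533.76 annually
Earthquake insurance: $745.68 annually
HOA dues: $334.63 × 12 = $4,015.56 annually
School district tax: $3,733.08 annually
Total per year = $2,139.12 + $3,533.76 + $745.68 + $4,015.56 + $3,733.08 = $14,167.20
Base monthly escrow = $14,167.20 ÷ 12 = $1,180.60

$1,180.60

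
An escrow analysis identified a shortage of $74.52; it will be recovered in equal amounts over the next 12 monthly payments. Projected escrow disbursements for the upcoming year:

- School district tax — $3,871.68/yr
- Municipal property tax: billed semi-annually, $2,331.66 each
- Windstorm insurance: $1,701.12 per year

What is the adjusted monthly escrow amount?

$859.22

School district tax — $3,871.68 per year
Municipal property tax — $2,331.66 × 2 = $4,663.32 per year
Windstorm insurance — $1,701.12 per year
Yearly total = $3,871.68 + $4,663.32 + $1,701.12 = $10,236.12
Monthly = $10,236.12 / 12 = $853.01
Shortage spread = $74.52 ÷ 12 = $6.21/mo
New monthly escrow = $853.01 + $6.21 = $859.22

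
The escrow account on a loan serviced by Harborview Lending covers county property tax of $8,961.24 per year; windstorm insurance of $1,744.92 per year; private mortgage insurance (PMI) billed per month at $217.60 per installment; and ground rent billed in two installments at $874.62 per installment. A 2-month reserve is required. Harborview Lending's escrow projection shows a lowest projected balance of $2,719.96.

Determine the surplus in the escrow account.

County property tax — $8,961.24 per year
Windstorm insurance — $1,744.92 per year
Private mortgage insurance (PMI) — $217.60 × 12 = $2,611.20 per year
Ground rent — $874.62 × 2 = $1,749.24 per year
Total per year = $15,066.60
Base monthly escrow = $15,066.60 / 12 = $1,255.55
Cushion = 2 × $1,255.55 = $2,511.10
Surplus = $2,719.96 − $2,511.10 = $208.86

$208.86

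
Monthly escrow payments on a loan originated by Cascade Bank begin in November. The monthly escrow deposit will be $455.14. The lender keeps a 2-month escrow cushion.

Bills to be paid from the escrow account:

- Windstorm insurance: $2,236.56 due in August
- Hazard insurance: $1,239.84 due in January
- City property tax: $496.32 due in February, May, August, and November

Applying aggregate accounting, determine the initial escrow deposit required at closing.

Cushion = 2 × $455.14 = $910.28
Trial balance (start $0, +$455.14 each month, − disbursements):
  Nov: +$455.14 − $496.32 → -$41.18
  Dec: +$455.14 → $413.96
  Jan: +$455.14 − $1,239.84 → -$370.74
  Feb: +$455.14 − $496.32 → -$411.92
  Mar: +$455.14 → $43.22
  Apr: +$455.14 → $498.36
  May: +$455.14 − $496.32 → $457.18
  Jun: +$455.14 → $912.32
  Jul: +$455.14 → $1,367.46
  Aug: +$455.14 − $2,732.88 → -$910.28
  Sep: +$455.14 → -$455.14
  Oct: +$455.14 → $0.00
Lowest trial balance = -$910.28 (Aug)
Initial deposit = cushion − low point = $910.28 − (-$910.28) = $1,820.56

$1,820.56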